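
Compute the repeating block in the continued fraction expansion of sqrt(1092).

Write x_i = (sqrt(1092) + m_i)/d_i with (m_0, d_0) = (0, 1). a_0 = floor(sqrt(1092)) = 33, since 33^2 = 1089 <= 1092 < 1156 = 34^2.
Iterate m_{i+1} = d_i*a_i - m_i, d_{i+1} = (1092 - m_{i+1}^2)/d_i, a_{i+1} = floor((a_0 + m_{i+1})/d_{i+1}):
  m_1 = 1*33 - 0 = 33, d_1 = (1092 - 33^2)/1 = 3/1 = 3, a_1 = floor((33 + 33)/3) = 22.
  m_2 = 3*22 - 33 = 33, d_2 = (1092 - 33^2)/3 = 3/3 = 1, a_2 = floor((33 + 33)/1) = 66.
  m_3 = 1*66 - 33 = 33, d_3 = (1092 - 33^2)/1 = 3/1 = 3: (m_3, d_3) = (m_1, d_1) = (33, 3), so from here the quotients repeat a_1, a_2; the period length is 2.
Hence the expansion of sqrt(1092) is a_0 = 33 followed by the repeating block 22, 66 (period 2).

[33; (22, 66)]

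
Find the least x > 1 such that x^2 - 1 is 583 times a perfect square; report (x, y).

(x, y) = (8429543, 349116)

First expand sqrt(583) as a continued fraction. With x_i = (sqrt(583) + m_i)/d_i and (m_0, d_0) = (0, 1): a_0 = floor(sqrt(583)) = 24, since 24^2 = 576 <= 583 < 625 = 25^2.
Iterate m_{i+1} = d_i*a_i - m_i, d_{i+1} = (583 - m_{i+1}^2)/d_i, a_{i+1} = floor((a_0 + m_{i+1})/d_{i+1}):
  m_1 = 1*24 - 0 = 24, d_1 = (583 - 24^2)/1 = 7/1 = 7, a_1 = floor((24 + 24)/7) = 6.
  m_2 = 7*6 - 24 = 18, d_2 = (583 - 18^2)/7 = 259/7 = 37, a_2 = floor((24 + 18)/37) = 1.
  m_3 = 37*1 - 18 = 19, d_3 = (583 - 19^2)/37 = 222/37 = 6, a_3 = floor((24 + 19)/6) = 7.
  m_4 = 6*7 - 19 = 23, d_4 = (583 - 23^2)/6 = 54/6 = 9, a_4 = floor((24 + 23)/9) = 5.
  m_5 = 9*5 - 23 = 22, d_5 = (583 - 22^2)/9 = 99/9 = 11, a_5 = floor((24 + 22)/11) = 4.
  m_6 = 11*4 - 22 = 22, d_6 = (583 - 22^2)/11 = 99/11 = 9, a_6 = floor((24 + 22)/9) = 5.
  m_7 = 9*5 - 22 = 23, d_7 = (583 - 23^2)/9 = 54/9 = 6, a_7 = floor((24 + 23)/6) = 7.
  m_8 = 6*7 - 23 = 19, d_8 = (583 - 19^2)/6 = 222/6 = 37, a_8 = floor((24 + 19)/37) = 1.
  m_9 = 37*1 - 19 = 18, d_9 = (583 - 18^2)/37 = 259/37 = 7, a_9 = floor((24 + 18)/7) = 6.
  m_10 = 7*6 - 18 = 24, d_10 = (583 - 24^2)/7 = 7/7 = 1, a_10 = floor((24 + 24)/1) = 48.
  m_11 = 1*48 - 24 = 24, d_11 = (583 - 24^2)/1 = 7/1 = 7: (m_11, d_11) = (m_1, d_1) = (24, 7), so from here the quotients repeat a_1, ..., a_10; the period length is 10.
So sqrt(583) = [24; (6, 1, 7, 5, 4, 5, 7, 1, 6, 48)] with period length k = 10.
k is even, so the fundamental solution of x^2 - 583y^2 = 1 is (p_{k-1}, q_{k-1}) = (p_9, q_9); compute convergents through index 9.
Convergents (p_i = a_i*p_{i-1} + p_{i-2}, q_i = a_i*q_{i-1} + q_{i-2} with p_{-2}=0, p_{-1}=1, q_{-2}=1, q_{-1}=0):
  i=0: a_0=24, p_0 = 24*1 + 0 = 24, q_0 = 24*0 + 1 = 1.
  i=1: a_1=6, p_1 = 6*24 + 1 = 145, q_1 = 6*1 + 0 = 6.
  i=2: a_2=1, p_2 = 1*145 + 24 = 169, q_2 = 1*6 + 1 = 7.
  i=3: a_3=7, p_3 = 7*169 + 145 = 1328, q_3 = 7*7 + 6 = 55.
  i=4: a_4=5, p_4 = 5*1328 + 169 = 6809, q_4 = 5*55 + 7 = 282.
  i=5: a_5=4, p_5 = 4*6809 + 1328 = 28564, q_5 = 4*282 + 55 = 1183.
  i=6: a_6=5, p_6 = 5*28564 + 6809 = 149629, q_6 = 5*1183 + 282 = 6197.
  i=7: a_7=7, p_7 = 7*149629 + 28564 = 1075967, q_7 = 7*6197 + 1183 = 44562.
  i=8: a_8=1, p_8 = 1*1075967 + 149629 = 1225596, q_8 = 1*44562 + 6197 = 50759.
  i=9: a_9=6, p_9 = 6*1225596 + 1075967 = 8429543, q_9 = 6*50759 + 44562 = 349116.
Check: 8429543^2 - 583*349116^2 = 71057195188849 - 71057195188848 = 1, so (x, y) = (8429543, 349116) solves the equation, and by the theorem it is the least positive solution.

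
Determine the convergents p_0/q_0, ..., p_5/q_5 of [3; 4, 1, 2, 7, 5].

Using the convergent recurrence p_i = a_i*p_{i-1} + p_{i-2}, q_i = a_i*q_{i-1} + q_{i-2} with p_{-2}=0, p_{-1}=1, q_{-2}=1, q_{-1}=0:
  i=0: a_0=3, p_0 = 3*1 + 0 = 3, q_0 = 3*0 + 1 = 1.
  i=1: a_1=4, p_1 = 4*3 + 1 = 13, q_1 = 4*1 + 0 = 4.
  i=2: a_2=1, p_2 = 1*13 + 3 = 16, q_2 = 1*4 + 1 = 5.
  i=3: a_3=2, p_3 = 2*16 + 13 = 45, q_3 = 2*5 + 4 = 14.
  i=4: a_4=7, p_4 = 7*45 + 16 = 331, q_4 = 7*14 + 5 = 103.
  i=5: a_5=5, p_5 = 5*331 + 45 = 1700, q_5 = 5*103 + 14 = 529.

3/1, 13/4, 16/5, 45/14, 331/103, 1700/529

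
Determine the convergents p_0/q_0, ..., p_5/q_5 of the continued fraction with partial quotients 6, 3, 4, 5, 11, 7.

6/1, 19/3, 82/13, 429/68, 4801/761, 34036/5395

Using the convergent recurrence p_i = a_i*p_{i-1} + p_{i-2}, q_i = a_i*q_{i-1} + q_{i-2} with p_{-2}=0, p_{-1}=1, q_{-2}=1, q_{-1}=0:
  i=0: a_0=6, p_0 = 6*1 + 0 = 6, q_0 = 6*0 + 1 = 1.
  i=1: a_1=3, p_1 = 3*6 + 1 = 19, q_1 = 3*1 + 0 = 3.
  i=2: a_2=4, p_2 = 4*19 + 6 = 82, q_2 = 4*3 + 1 = 13.
  i=3: a_3=5, p_3 = 5*82 + 19 = 429, q_3 = 5*13 + 3 = 68.
  i=4: a_4=11, p_4 = 11*429 + 82 = 4801, q_4 = 11*68 + 13 = 761.
  i=5: a_5=7, p_5 = 7*4801 + 429 = 34036, q_5 = 7*761 + 68 = 5395.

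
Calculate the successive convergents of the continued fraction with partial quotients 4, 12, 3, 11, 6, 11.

Using the convergent recurrence p_i = a_i*p_{i-1} + p_{i-2}, q_i = a_i*q_{i-1} + q_{i-2} with p_{-2}=0, p_{-1}=1, q_{-2}=1, q_{-1}=0:
  i=0: a_0=4, p_0 = 4*1 + 0 = 4, q_0 = 4*0 + 1 = 1.
  i=1: a_1=12, p_1 = 12*4 + 1 = 49, q_1 = 12*1 + 0 = 12.
  i=2: a_2=3, p_2 = 3*49 + 4 = 151, q_2 = 3*12 + 1 = 37.
  i=3: a_3=11, p_3 = 11*151 + 49 = 1710, q_3 = 11*37 + 12 = 419.
  i=4: a_4=6, p_4 = 6*1710 + 151 = 10411, q_4 = 6*419 + 37 = 2551.
  i=5: a_5=11, p_5 = 11*10411 + 1710 = 116231, q_5 = 11*2551 + 419 = 28480.

4/1, 49/12, 151/37, 1710/419, 10411/2551, 116231/28480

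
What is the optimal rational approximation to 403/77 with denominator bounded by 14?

Expand x = 403/77 as a continued fraction with the Euclidean algorithm:
  403 = 5*77 + 18, so a_0 = 5.
  77 = 4*18 + 5, so a_1 = 4.
  18 = 3*5 + 3, so a_2 = 3.
  5 = 1*3 + 2, so a_3 = 1.
  3 = 1*2 + 1, so a_4 = 1.
  2 = 2*1 + 0, so a_5 = 2.
so x = [5; 4, 3, 1, 1, 2].
Convergents (p_i = a_i*p_{i-1} + p_{i-2}, q_i = a_i*q_{i-1} + q_{i-2} with p_{-2}=0, p_{-1}=1, q_{-2}=1, q_{-1}=0), until the denominator exceeds 14:
  i=0: a_0=5, p_0 = 5*1 + 0 = 5, q_0 = 5*0 + 1 = 1.
  i=1: a_1=4, p_1 = 4*5 + 1 = 21, q_1 = 4*1 + 0 = 4.
  i=2: a_2=3, p_2 = 3*21 + 5 = 68, q_2 = 3*4 + 1 = 13.
  i=3: a_3=1, p_3 = 1*68 + 21 = 89, q_3 = 1*13 + 4 = 17.
q_3 = 17 > 14, so the last convergent with denominator <= 14 is p_2/q_2 = 68/13.
The closest fraction with denominator <= 14 is either p_2/q_2 or the intermediate fraction (k*p_2 + p_1)/(k*q_2 + q_1) with the largest k >= 1 whose denominator stays <= 14; these approach x as k grows, and every other convergent or intermediate fraction in range is farther away.
Largest k: floor((14 - q_1)/q_2) = floor((14 - 4)/13) = 0.
Since k = 0, no intermediate fraction beyond p_2/q_2 has denominator <= 14, so the convergent 68/13 is the closest (its error is |403*13 - 68*77|/(77*13) = 3/1001).

68/13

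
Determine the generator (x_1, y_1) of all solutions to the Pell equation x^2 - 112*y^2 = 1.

(x, y) = (127, 12)

First expand sqrt(112) as a continued fraction. With x_i = (sqrt(112) + m_i)/d_i and (m_0, d_0) = (0, 1): a_0 = floor(sqrt(112)) = 10, since 10^2 = 100 <= 112 < 121 = 11^2.
Iterate m_{i+1} = d_i*a_i - m_i, d_{i+1} = (112 - m_{i+1}^2)/d_i, a_{i+1} = floor((a_0 + m_{i+1})/d_{i+1}):
  m_1 = 1*10 - 0 = 10, d_1 = (112 - 10^2)/1 = 12/1 = 12, a_1 = floor((10 + 10)/12) = 1.
  m_2 = 12*1 - 10 = 2, d_2 = (112 - 2^2)/12 = 108/12 = 9, a_2 = floor((10 + 2)/9) = 1.
  m_3 = 9*1 - 2 = 7, d_3 = (112 - 7^2)/9 = 63/9 = 7, a_3 = floor((10 + 7)/7) = 2.
  m_4 = 7*2 - 7 = 7, d_4 = (112 - 7^2)/7 = 63/7 = 9, a_4 = floor((10 + 7)/9) = 1.
  m_5 = 9*1 - 7 = 2, d_5 = (112 - 2^2)/9 = 108/9 = 12, a_5 = floor((10 + 2)/12) = 1.
  m_6 = 12*1 - 2 = 10, d_6 = (112 - 10^2)/12 = 12/12 = 1, a_6 = floor((10 + 10)/1) = 20.
  m_7 = 1*20 - 10 = 10, d_7 = (112 - 10^2)/1 = 12/1 = 12: (m_7, d_7) = (m_1, d_1) = (10, 12), so from here the quotients repeat a_1, ..., a_6; the period length is 6.
So sqrt(112) = [10; (1, 1, 2, 1, 1, 20)] with period length k = 6.
k is even, so the fundamental solution of x^2 - 112y^2 = 1 is (p_{k-1}, q_{k-1}) = (p_5, q_5); compute convergents through index 5.
Convergents (p_i = a_i*p_{i-1} + p_{i-2}, q_i = a_i*q_{i-1} + q_{i-2} with p_{-2}=0, p_{-1}=1, q_{-2}=1, q_{-1}=0):
  i=0: a_0=10, p_0 = 10*1 + 0 = 10, q_0 = 10*0 + 1 = 1.
  i=1: a_1=1, p_1 = 1*10 + 1 = 11, q_1 = 1*1 + 0 = 1.
  i=2: a_2=1, p_2 = 1*11 + 10 = 21, q_2 = 1*1 + 1 = 2.
  i=3: a_3=2, p_3 = 2*21 + 11 = 53, q_3 = 2*2 + 1 = 5.
  i=4: a_4=1, p_4 = 1*53 + 21 = 74, q_4 = 1*5 + 2 = 7.
  i=5: a_5=1, p_5 = 1*74 + 53 = 127, q_5 = 1*7 + 5 = 12.
Check: 127^2 - 112*12^2 = 16129 - 16128 = 1, so (x, y) = (127, 12) solves the equation, and by the theorem it is the least positive solution.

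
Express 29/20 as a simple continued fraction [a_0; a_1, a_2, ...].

[1; 2, 4, 2]

Run the Euclidean algorithm on 29 and 20; the successive quotients are the partial quotients a_0, a_1, ... (each step inverts the fractional part left over by the previous one):
  29 = 1*20 + 9, so a_0 = 1.
  20 = 2*9 + 2, so a_1 = 2.
  9 = 4*2 + 1, so a_2 = 4.
  2 = 2*1 + 0, so a_3 = 2.
The remainder reaches 0 after 4 divisions, so the expansion has 4 partial quotients, read off in order.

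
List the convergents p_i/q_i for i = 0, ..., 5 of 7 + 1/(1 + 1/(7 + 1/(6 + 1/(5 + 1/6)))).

7/1, 8/1, 63/8, 386/49, 1993/253, 12344/1567

Using the convergent recurrence p_i = a_i*p_{i-1} + p_{i-2}, q_i = a_i*q_{i-1} + q_{i-2} with p_{-2}=0, p_{-1}=1, q_{-2}=1, q_{-1}=0:
  i=0: a_0=7, p_0 = 7*1 + 0 = 7, q_0 = 7*0 + 1 = 1.
  i=1: a_1=1, p_1 = 1*7 + 1 = 8, q_1 = 1*1 + 0 = 1.
  i=2: a_2=7, p_2 = 7*8 + 7 = 63, q_2 = 7*1 + 1 = 8.
  i=3: a_3=6, p_3 = 6*63 + 8 = 386, q_3 = 6*8 + 1 = 49.
  i=4: a_4=5, p_4 = 5*386 + 63 = 1993, q_4 = 5*49 + 8 = 253.
  i=5: a_5=6, p_5 = 6*1993 + 386 = 12344, q_5 = 6*253 + 49 = 1567.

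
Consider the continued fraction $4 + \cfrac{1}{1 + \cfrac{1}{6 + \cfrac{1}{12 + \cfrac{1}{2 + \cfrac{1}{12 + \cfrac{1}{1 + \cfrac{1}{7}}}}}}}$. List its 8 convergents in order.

4/1, 5/1, 34/7, 413/85, 860/177, 10733/2209, 11593/2386, 91884/18911

Using the convergent recurrence p_i = a_i*p_{i-1} + p_{i-2}, q_i = a_i*q_{i-1} + q_{i-2} with p_{-2}=0, p_{-1}=1, q_{-2}=1, q_{-1}=0:
  i=0: a_0=4, p_0 = 4*1 + 0 = 4, q_0 = 4*0 + 1 = 1.
  i=1: a_1=1, p_1 = 1*4 + 1 = 5, q_1 = 1*1 + 0 = 1.
  i=2: a_2=6, p_2 = 6*5 + 4 = 34, q_2 = 6*1 + 1 = 7.
  i=3: a_3=12, p_3 = 12*34 + 5 = 413, q_3 = 12*7 + 1 = 85.
  i=4: a_4=2, p_4 = 2*413 + 34 = 860, q_4 = 2*85 + 7 = 177.
  i=5: a_5=12, p_5 = 12*860 + 413 = 10733, q_5 = 12*177 + 85 = 2209.
  i=6: a_6=1, p_6 = 1*10733 + 860 = 11593, q_6 = 1*2209 + 177 = 2386.
  i=7: a_7=7, p_7 = 7*11593 + 10733 = 91884, q_7 = 7*2386 + 2209 = 18911.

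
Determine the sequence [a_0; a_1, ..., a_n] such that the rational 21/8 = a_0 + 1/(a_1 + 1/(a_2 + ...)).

[2; 1, 1, 1, 2]

Run the Euclidean algorithm on 21 and 8; the successive quotients are the partial quotients a_0, a_1, ... (each step inverts the fractional part left over by the previous one):
  21 = 2*8 + 5, so a_0 = 2.
  8 = 1*5 + 3, so a_1 = 1.
  5 = 1*3 + 2, so a_2 = 1.
  3 = 1*2 + 1, so a_3 = 1.
  2 = 2*1 + 0, so a_4 = 2.
The remainder reaches 0 after 5 divisions, so the expansion has 5 partial quotients, read off in order.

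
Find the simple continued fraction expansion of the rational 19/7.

[2; 1, 2, 2]

Run the Euclidean algorithm on 19 and 7; the successive quotients are the partial quotients a_0, a_1, ... (each step inverts the fractional part left over by the previous one):
  19 = 2*7 + 5, so a_0 = 2.
  7 = 1*5 + 2, so a_1 = 1.
  5 = 2*2 + 1, so a_2 = 2.
  2 = 2*1 + 0, so a_3 = 2.
The remainder reaches 0 after 4 divisions, so the expansion has 4 partial quotients, read off in order.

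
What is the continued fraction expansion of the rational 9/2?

Run the Euclidean algorithm on 9 and 2; the successive quotients are the partial quotients a_0, a_1, ... (each step inverts the fractional part left over by the previous one):
  9 = 4*2 + 1, so a_0 = 4.
  2 = 2*1 + 0, so a_1 = 2.
The remainder reaches 0 after 2 divisions, so the expansion has 2 partial quotients, read off in order.

[4; 2]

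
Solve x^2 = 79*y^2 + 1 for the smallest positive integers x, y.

First expand sqrt(79) as a continued fraction. With x_i = (sqrt(79) + m_i)/d_i and (m_0, d_0) = (0, 1): a_0 = floor(sqrt(79)) = 8, since 8^2 = 64 <= 79 < 81 = 9^2.
Iterate m_{i+1} = d_i*a_i - m_i, d_{i+1} = (79 - m_{i+1}^2)/d_i, a_{i+1} = floor((a_0 + m_{i+1})/d_{i+1}):
  m_1 = 1*8 - 0 = 8, d_1 = (79 - 8^2)/1 = 15/1 = 15, a_1 = floor((8 + 8)/15) = 1.
  m_2 = 15*1 - 8 = 7, d_2 = (79 - 7^2)/15 = 30/15 = 2, a_2 = floor((8 + 7)/2) = 7.
  m_3 = 2*7 - 7 = 7, d_3 = (79 - 7^2)/2 = 30/2 = 15, a_3 = floor((8 + 7)/15) = 1.
  m_4 = 15*1 - 7 = 8, d_4 = (79 - 8^2)/15 = 15/15 = 1, a_4 = floor((8 + 8)/1) = 16.
  m_5 = 1*16 - 8 = 8, d_5 = (79 - 8^2)/1 = 15/1 = 15: (m_5, d_5) = (m_1, d_1) = (8, 15), so from here the quotients repeat a_1, ..., a_4; the period length is 4.
So sqrt(79) = [8; (1, 7, 1, 16)] with period length k = 4.
k is even, so the fundamental solution of x^2 - 79y^2 = 1 is (p_{k-1}, q_{k-1}) = (p_3, q_3); compute convergents through index 3.
Convergents (p_i = a_i*p_{i-1} + p_{i-2}, q_i = a_i*q_{i-1} + q_{i-2} with p_{-2}=0, p_{-1}=1, q_{-2}=1, q_{-1}=0):
  i=0: a_0=8, p_0 = 8*1 + 0 = 8, q_0 = 8*0 + 1 = 1.
  i=1: a_1=1, p_1 = 1*8 + 1 = 9, q_1 = 1*1 + 0 = 1.
  i=2: a_2=7, p_2 = 7*9 + 8 = 71, q_2 = 7*1 + 1 = 8.
  i=3: a_3=1, p_3 = 1*71 + 9 = 80, q_3 = 1*8 + 1 = 9.
Check: 80^2 - 79*9^2 = 6400 - 6399 = 1, so (x, y) = (80, 9) solves the equation, and by the theorem it is the least positive solution.

(x, y) = (80, 9)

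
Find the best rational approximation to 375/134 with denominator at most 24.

Expand x = 375/134 as a continued fraction with the Euclidean algorithm:
  375 = 2*134 + 107, so a_0 = 2.
  134 = 1*107 + 27, so a_1 = 1.
  107 = 3*27 + 26, so a_2 = 3.
  27 = 1*26 + 1, so a_3 = 1.
  26 = 26*1 + 0, so a_4 = 26.
so x = [2; 1, 3, 1, 26].
Convergents (p_i = a_i*p_{i-1} + p_{i-2}, q_i = a_i*q_{i-1} + q_{i-2} with p_{-2}=0, p_{-1}=1, q_{-2}=1, q_{-1}=0), until the denominator exceeds 24:
  i=0: a_0=2, p_0 = 2*1 + 0 = 2, q_0 = 2*0 + 1 = 1.
  i=1: a_1=1, p_1 = 1*2 + 1 = 3, q_1 = 1*1 + 0 = 1.
  i=2: a_2=3, p_2 = 3*3 + 2 = 11, q_2 = 3*1 + 1 = 4.
  i=3: a_3=1, p_3 = 1*11 + 3 = 14, q_3 = 1*4 + 1 = 5.
  i=4: a_4=26, p_4 = 26*14 + 11 = 375, q_4 = 26*5 + 4 = 134.
q_4 = 134 > 24, so the last convergent with denominator <= 24 is p_3/q_3 = 14/5.
The closest fraction with denominator <= 24 is either p_3/q_3 or the intermediate fraction (k*p_3 + p_2)/(k*q_3 + q_2) with the largest k >= 1 whose denominator stays <= 24; these approach x as k grows, and every other convergent or intermediate fraction in range is farther away.
Largest k: floor((24 - q_2)/q_3) = floor((24 - 4)/5) = 4.
That gives (4*14 + 11)/(4*5 + 4) = 67/24.
Compare the errors: |x - 14/5| = |375*5 - 14*134|/(134*5) = 1/670, and |x - 67/24| = |375*24 - 67*134|/(134*24) = 22/3216.
Cross-multiplying, 1*3216 = 3216 < 14740 = 22*670, so 1/670 is smaller: the convergent 14/5 is closer to x than 67/24.

14/5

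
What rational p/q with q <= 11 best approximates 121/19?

Expand x = 121/19 as a continued fraction with the Euclidean algorithm:
  121 = 6*19 + 7, so a_0 = 6.
  19 = 2*7 + 5, so a_1 = 2.
  7 = 1*5 + 2, so a_2 = 1.
  5 = 2*2 + 1, so a_3 = 2.
  2 = 2*1 + 0, so a_4 = 2.
so x = [6; 2, 1, 2, 2].
Convergents (p_i = a_i*p_{i-1} + p_{i-2}, q_i = a_i*q_{i-1} + q_{i-2} with p_{-2}=0, p_{-1}=1, q_{-2}=1, q_{-1}=0), until the denominator exceeds 11:
  i=0: a_0=6, p_0 = 6*1 + 0 = 6, q_0 = 6*0 + 1 = 1.
  i=1: a_1=2, p_1 = 2*6 + 1 = 13, q_1 = 2*1 + 0 = 2.
  i=2: a_2=1, p_2 = 1*13 + 6 = 19, q_2 = 1*2 + 1 = 3.
  i=3: a_3=2, p_3 = 2*19 + 13 = 51, q_3 = 2*3 + 2 = 8.
  i=4: a_4=2, p_4 = 2*51 + 19 = 121, q_4 = 2*8 + 3 = 19.
q_4 = 19 > 11, so the last convergent with denominator <= 11 is p_3/q_3 = 51/8.
The closest fraction with denominator <= 11 is either p_3/q_3 or the intermediate fraction (k*p_3 + p_2)/(k*q_3 + q_2) with the largest k >= 1 whose denominator stays <= 11; these approach x as k grows, and every other convergent or intermediate fraction in range is farther away.
Largest k: floor((11 - q_2)/q_3) = floor((11 - 3)/8) = 1.
That gives (1*51 + 19)/(1*8 + 3) = 70/11.
Compare the errors: |x - 51/8| = |121*8 - 51*19|/(19*8) = 1/152, and |x - 70/11| = |121*11 - 70*19|/(19*11) = 1/209.
Cross-multiplying, 1*152 = 152 < 209 = 1*209, so 1/209 is smaller: the intermediate fraction 70/11 is closer to x than 51/8.

70/11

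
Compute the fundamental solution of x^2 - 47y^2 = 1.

(x, y) = (48, 7)

First expand sqrt(47) as a continued fraction. With x_i = (sqrt(47) + m_i)/d_i and (m_0, d_0) = (0, 1): a_0 = floor(sqrt(47)) = 6, since 6^2 = 36 <= 47 < 49 = 7^2.
Iterate m_{i+1} = d_i*a_i - m_i, d_{i+1} = (47 - m_{i+1}^2)/d_i, a_{i+1} = floor((a_0 + m_{i+1})/d_{i+1}):
  m_1 = 1*6 - 0 = 6, d_1 = (47 - 6^2)/1 = 11/1 = 11, a_1 = floor((6 + 6)/11) = 1.
  m_2 = 11*1 - 6 = 5, d_2 = (47 - 5^2)/11 = 22/11 = 2, a_2 = floor((6 + 5)/2) = 5.
  m_3 = 2*5 - 5 = 5, d_3 = (47 - 5^2)/2 = 22/2 = 11, a_3 = floor((6 + 5)/11) = 1.
  m_4 = 11*1 - 5 = 6, d_4 = (47 - 6^2)/11 = 11/11 = 1, a_4 = floor((6 + 6)/1) = 12.
  m_5 = 1*12 - 6 = 6, d_5 = (47 - 6^2)/1 = 11/1 = 11: (m_5, d_5) = (m_1, d_1) = (6, 11), so from here the quotients repeat a_1, ..., a_4; the period length is 4.
So sqrt(47) = [6; (1, 5, 1, 12)] with period length k = 4.
k is even, so the fundamental solution of x^2 - 47y^2 = 1 is (p_{k-1}, q_{k-1}) = (p_3, q_3); compute convergents through index 3.
Convergents (p_i = a_i*p_{i-1} + p_{i-2}, q_i = a_i*q_{i-1} + q_{i-2} with p_{-2}=0, p_{-1}=1, q_{-2}=1, q_{-1}=0):
  i=0: a_0=6, p_0 = 6*1 + 0 = 6, q_0 = 6*0 + 1 = 1.
  i=1: a_1=1, p_1 = 1*6 + 1 = 7, q_1 = 1*1 + 0 = 1.
  i=2: a_2=5, p_2 = 5*7 + 6 = 41, q_2 = 5*1 + 1 = 6.
  i=3: a_3=1, p_3 = 1*41 + 7 = 48, q_3 = 1*6 + 1 = 7.
Check: 48^2 - 47*7^2 = 2304 - 2303 = 1, so (x, y) = (48, 7) solves the equation, and by the theorem it is the least positive solution.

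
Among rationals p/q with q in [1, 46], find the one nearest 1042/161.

233/36

Expand x = 1042/161 as a continued fraction with the Euclidean algorithm:
  1042 = 6*161 + 76, so a_0 = 6.
  161 = 2*76 + 9, so a_1 = 2.
  76 = 8*9 + 4, so a_2 = 8.
  9 = 2*4 + 1, so a_3 = 2.
  4 = 4*1 + 0, so a_4 = 4.
so x = [6; 2, 8, 2, 4].
Convergents (p_i = a_i*p_{i-1} + p_{i-2}, q_i = a_i*q_{i-1} + q_{i-2} with p_{-2}=0, p_{-1}=1, q_{-2}=1, q_{-1}=0), until the denominator exceeds 46:
  i=0: a_0=6, p_0 = 6*1 + 0 = 6, q_0 = 6*0 + 1 = 1.
  i=1: a_1=2, p_1 = 2*6 + 1 = 13, q_1 = 2*1 + 0 = 2.
  i=2: a_2=8, p_2 = 8*13 + 6 = 110, q_2 = 8*2 + 1 = 17.
  i=3: a_3=2, p_3 = 2*110 + 13 = 233, q_3 = 2*17 + 2 = 36.
  i=4: a_4=4, p_4 = 4*233 + 110 = 1042, q_4 = 4*36 + 17 = 161.
q_4 = 161 > 46, so the last convergent with denominator <= 46 is p_3/q_3 = 233/36.
The closest fraction with denominator <= 46 is either p_3/q_3 or the intermediate fraction (k*p_3 + p_2)/(k*q_3 + q_2) with the largest k >= 1 whose denominator stays <= 46; these approach x as k grows, and every other convergent or intermediate fraction in range is farther away.
Largest k: floor((46 - q_2)/q_3) = floor((46 - 17)/36) = 0.
Since k = 0, no intermediate fraction beyond p_3/q_3 has denominator <= 46, so the convergent 233/36 is the closest (its error is |1042*36 - 233*161|/(161*36) = 1/5796).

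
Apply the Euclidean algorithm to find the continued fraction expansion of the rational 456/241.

[1; 1, 8, 3, 1, 2, 2]

Run the Euclidean algorithm on 456 and 241; the successive quotients are the partial quotients a_0, a_1, ... (each step inverts the fractional part left over by the previous one):
  456 = 1*241 + 215, so a_0 = 1.
  241 = 1*215 + 26, so a_1 = 1.
  215 = 8*26 + 7, so a_2 = 8.
  26 = 3*7 + 5, so a_3 = 3.
  7 = 1*5 + 2, so a_4 = 1.
  5 = 2*2 + 1, so a_5 = 2.
  2 = 2*1 + 0, so a_6 = 2.
The remainder reaches 0 after 7 divisions, so the expansion has 7 partial quotients, read off in order.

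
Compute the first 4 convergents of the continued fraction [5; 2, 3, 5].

5/1, 11/2, 38/7, 201/37

Using the convergent recurrence p_i = a_i*p_{i-1} + p_{i-2}, q_i = a_i*q_{i-1} + q_{i-2} with p_{-2}=0, p_{-1}=1, q_{-2}=1, q_{-1}=0:
  i=0: a_0=5, p_0 = 5*1 + 0 = 5, q_0 = 5*0 + 1 = 1.
  i=1: a_1=2, p_1 = 2*5 + 1 = 11, q_1 = 2*1 + 0 = 2.
  i=2: a_2=3, p_2 = 3*11 + 5 = 38, q_2 = 3*2 + 1 = 7.
  i=3: a_3=5, p_3 = 5*38 + 11 = 201, q_3 = 5*7 + 2 = 37.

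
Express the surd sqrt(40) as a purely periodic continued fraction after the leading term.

Write x_i = (sqrt(40) + m_i)/d_i with (m_0, d_0) = (0, 1). a_0 = floor(sqrt(40)) = 6, since 6^2 = 36 <= 40 < 49 = 7^2.
Iterate m_{i+1} = d_i*a_i - m_i, d_{i+1} = (40 - m_{i+1}^2)/d_i, a_{i+1} = floor((a_0 + m_{i+1})/d_{i+1}):
  m_1 = 1*6 - 0 = 6, d_1 = (40 - 6^2)/1 = 4/1 = 4, a_1 = floor((6 + 6)/4) = 3.
  m_2 = 4*3 - 6 = 6, d_2 = (40 - 6^2)/4 = 4/4 = 1, a_2 = floor((6 + 6)/1) = 12.
  m_3 = 1*12 - 6 = 6, d_3 = (40 - 6^2)/1 = 4/1 = 4: (m_3, d_3) = (m_1, d_1) = (6, 4), so from here the quotients repeat a_1, a_2; the period length is 2.
Hence the expansion of sqrt(40) is a_0 = 6 followed by the repeating block 3, 12 (period 2).

[6; (3, 12)]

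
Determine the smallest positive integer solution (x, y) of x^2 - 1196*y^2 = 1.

(x, y) = (415, 12)

First expand sqrt(1196) as a continued fraction. With x_i = (sqrt(1196) + m_i)/d_i and (m_0, d_0) = (0, 1): a_0 = floor(sqrt(1196)) = 34, since 34^2 = 1156 <= 1196 < 1225 = 35^2.
Iterate m_{i+1} = d_i*a_i - m_i, d_{i+1} = (1196 - m_{i+1}^2)/d_i, a_{i+1} = floor((a_0 + m_{i+1})/d_{i+1}):
  m_1 = 1*34 - 0 = 34, d_1 = (1196 - 34^2)/1 = 40/1 = 40, a_1 = floor((34 + 34)/40) = 1.
  m_2 = 40*1 - 34 = 6, d_2 = (1196 - 6^2)/40 = 1160/40 = 29, a_2 = floor((34 + 6)/29) = 1.
  m_3 = 29*1 - 6 = 23, d_3 = (1196 - 23^2)/29 = 667/29 = 23, a_3 = floor((34 + 23)/23) = 2.
  m_4 = 23*2 - 23 = 23, d_4 = (1196 - 23^2)/23 = 667/23 = 29, a_4 = floor((34 + 23)/29) = 1.
  m_5 = 29*1 - 23 = 6, d_5 = (1196 - 6^2)/29 = 1160/29 = 40, a_5 = floor((34 + 6)/40) = 1.
  m_6 = 40*1 - 6 = 34, d_6 = (1196 - 34^2)/40 = 40/40 = 1, a_6 = floor((34 + 34)/1) = 68.
  m_7 = 1*68 - 34 = 34, d_7 = (1196 - 34^2)/1 = 40/1 = 40: (m_7, d_7) = (m_1, d_1) = (34, 40), so from here the quotients repeat a_1, ..., a_6; the period length is 6.
So sqrt(1196) = [34; (1, 1, 2, 1, 1, 68)] with period length k = 6.
k is even, so the fundamental solution of x^2 - 1196y^2 = 1 is (p_{k-1}, q_{k-1}) = (p_5, q_5); compute convergents through index 5.
Convergents (p_i = a_i*p_{i-1} + p_{i-2}, q_i = a_i*q_{i-1} + q_{i-2} with p_{-2}=0, p_{-1}=1, q_{-2}=1, q_{-1}=0):
  i=0: a_0=34, p_0 = 34*1 + 0 = 34, q_0 = 34*0 + 1 = 1.
  i=1: a_1=1, p_1 = 1*34 + 1 = 35, q_1 = 1*1 + 0 = 1.
  i=2: a_2=1, p_2 = 1*35 + 34 = 69, q_2 = 1*1 + 1 = 2.
  i=3: a_3=2, p_3 = 2*69 + 35 = 173, q_3 = 2*2 + 1 = 5.
  i=4: a_4=1, p_4 = 1*173 + 69 = 242, q_4 = 1*5 + 2 = 7.
  i=5: a_5=1, p_5 = 1*242 + 173 = 415, q_5 = 1*7 + 5 = 12.
Check: 415^2 - 1196*12^2 = 172225 - 172224 = 1, so (x, y) = (415, 12) solves the equation, and by the theorem it is the least positive solution.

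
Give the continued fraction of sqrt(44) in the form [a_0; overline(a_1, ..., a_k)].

[6; overline(1, 1, 1, 2, 1, 1, 1, 12)]

Write x_i = (sqrt(44) + m_i)/d_i with (m_0, d_0) = (0, 1). a_0 = floor(sqrt(44)) = 6, since 6^2 = 36 <= 44 < 49 = 7^2.
Iterate m_{i+1} = d_i*a_i - m_i, d_{i+1} = (44 - m_{i+1}^2)/d_i, a_{i+1} = floor((a_0 + m_{i+1})/d_{i+1}):
  m_1 = 1*6 - 0 = 6, d_1 = (44 - 6^2)/1 = 8/1 = 8, a_1 = floor((6 + 6)/8) = 1.
  m_2 = 8*1 - 6 = 2, d_2 = (44 - 2^2)/8 = 40/8 = 5, a_2 = floor((6 + 2)/5) = 1.
  m_3 = 5*1 - 2 = 3, d_3 = (44 - 3^2)/5 = 35/5 = 7, a_3 = floor((6 + 3)/7) = 1.
  m_4 = 7*1 - 3 = 4, d_4 = (44 - 4^2)/7 = 28/7 = 4, a_4 = floor((6 + 4)/4) = 2.
  m_5 = 4*2 - 4 = 4, d_5 = (44 - 4^2)/4 = 28/4 = 7, a_5 = floor((6 + 4)/7) = 1.
  m_6 = 7*1 - 4 = 3, d_6 = (44 - 3^2)/7 = 35/7 = 5, a_6 = floor((6 + 3)/5) = 1.
  m_7 = 5*1 - 3 = 2, d_7 = (44 - 2^2)/5 = 40/5 = 8, a_7 = floor((6 + 2)/8) = 1.
  m_8 = 8*1 - 2 = 6, d_8 = (44 - 6^2)/8 = 8/8 = 1, a_8 = floor((6 + 6)/1) = 12.
  m_9 = 1*12 - 6 = 6, d_9 = (44 - 6^2)/1 = 8/1 = 8: (m_9, d_9) = (m_1, d_1) = (6, 8), so from here the quotients repeat a_1, ..., a_8; the period length is 8.
Hence the expansion of sqrt(44) is a_0 = 6 followed by the repeating block 1, 1, 1, 2, 1, 1, 1, 12 (period 8).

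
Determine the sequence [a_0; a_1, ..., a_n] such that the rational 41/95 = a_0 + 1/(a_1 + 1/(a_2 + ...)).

Run the Euclidean algorithm on 41 and 95; the successive quotients are the partial quotients a_0, a_1, ... (each step inverts the fractional part left over by the previous one):
  41 = 0*95 + 41, so a_0 = 0.
  95 = 2*41 + 13, so a_1 = 2.
  41 = 3*13 + 2, so a_2 = 3.
  13 = 6*2 + 1, so a_3 = 6.
  2 = 2*1 + 0, so a_4 = 2.
The remainder reaches 0 after 5 divisions, so the expansion has 5 partial quotients, read off in order.

[0; 2, 3, 6, 2]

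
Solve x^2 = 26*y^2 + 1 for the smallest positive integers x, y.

First expand sqrt(26) as a continued fraction. With x_i = (sqrt(26) + m_i)/d_i and (m_0, d_0) = (0, 1): a_0 = floor(sqrt(26)) = 5, since 5^2 = 25 <= 26 < 36 = 6^2.
Iterate m_{i+1} = d_i*a_i - m_i, d_{i+1} = (26 - m_{i+1}^2)/d_i, a_{i+1} = floor((a_0 + m_{i+1})/d_{i+1}):
  m_1 = 1*5 - 0 = 5, d_1 = (26 - 5^2)/1 = 1/1 = 1, a_1 = floor((5 + 5)/1) = 10.
  m_2 = 1*10 - 5 = 5, d_2 = (26 - 5^2)/1 = 1/1 = 1: (m_2, d_2) = (m_1, d_1) = (5, 1), so from here the quotient a_1 repeats; the period length is 1.
So sqrt(26) = [5; (10)] with period length k = 1.
k is odd, so (p_{k-1}, q_{k-1}) only solves x^2 - 26y^2 = -1 and the fundamental solution of x^2 - 26y^2 = 1 is (p_{2k-1}, q_{2k-1}) = (p_1, q_1); compute convergents through index 1, running through the period twice.
Convergents (p_i = a_i*p_{i-1} + p_{i-2}, q_i = a_i*q_{i-1} + q_{i-2} with p_{-2}=0, p_{-1}=1, q_{-2}=1, q_{-1}=0):
  i=0: a_0=5, p_0 = 5*1 + 0 = 5, q_0 = 5*0 + 1 = 1.
  i=1: a_1=10, p_1 = 10*5 + 1 = 51, q_1 = 10*1 + 0 = 10.
Indeed p_0^2 - 26*q_0^2 = 25 - 26 = -1, not +1.
Check: 51^2 - 26*10^2 = 2601 - 2600 = 1, so (x, y) = (51, 10) solves the equation, and by the theorem it is the least positive solution.

(x, y) = (51, 10)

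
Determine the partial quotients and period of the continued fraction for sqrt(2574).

Write x_i = (sqrt(2574) + m_i)/d_i with (m_0, d_0) = (0, 1). a_0 = floor(sqrt(2574)) = 50, since 50^2 = 2500 <= 2574 < 2601 = 51^2.
Iterate m_{i+1} = d_i*a_i - m_i, d_{i+1} = (2574 - m_{i+1}^2)/d_i, a_{i+1} = floor((a_0 + m_{i+1})/d_{i+1}):
  m_1 = 1*50 - 0 = 50, d_1 = (2574 - 50^2)/1 = 74/1 = 74, a_1 = floor((50 + 50)/74) = 1.
  m_2 = 74*1 - 50 = 24, d_2 = (2574 - 24^2)/74 = 1998/74 = 27, a_2 = floor((50 + 24)/27) = 2.
  m_3 = 27*2 - 24 = 30, d_3 = (2574 - 30^2)/27 = 1674/27 = 62, a_3 = floor((50 + 30)/62) = 1.
  m_4 = 62*1 - 30 = 32, d_4 = (2574 - 32^2)/62 = 1550/62 = 25, a_4 = floor((50 + 32)/25) = 3.
  m_5 = 25*3 - 32 = 43, d_5 = (2574 - 43^2)/25 = 725/25 = 29, a_5 = floor((50 + 43)/29) = 3.
  m_6 = 29*3 - 43 = 44, d_6 = (2574 - 44^2)/29 = 638/29 = 22, a_6 = floor((50 + 44)/22) = 4.
  m_7 = 22*4 - 44 = 44, d_7 = (2574 - 44^2)/22 = 638/22 = 29, a_7 = floor((50 + 44)/29) = 3.
  m_8 = 29*3 - 44 = 43, d_8 = (2574 - 43^2)/29 = 725/29 = 25, a_8 = floor((50 + 43)/25) = 3.
  m_9 = 25*3 - 43 = 32, d_9 = (2574 - 32^2)/25 = 1550/25 = 62, a_9 = floor((50 + 32)/62) = 1.
  m_10 = 62*1 - 32 = 30, d_10 = (2574 - 30^2)/62 = 1674/62 = 27, a_10 = floor((50 + 30)/27) = 2.
  m_11 = 27*2 - 30 = 24, d_11 = (2574 - 24^2)/27 = 1998/27 = 74, a_11 = floor((50 + 24)/74) = 1.
  m_12 = 74*1 - 24 = 50, d_12 = (2574 - 50^2)/74 = 74/74 = 1, a_12 = floor((50 + 50)/1) = 100.
  m_13 = 1*100 - 50 = 50, d_13 = (2574 - 50^2)/1 = 74/1 = 74: (m_13, d_13) = (m_1, d_1) = (50, 74), so from here the quotients repeat a_1, ..., a_12; the period length is 12.
Hence the expansion of sqrt(2574) is a_0 = 50 followed by the repeating block 1, 2, 1, 3, 3, 4, 3, 3, 1, 2, 1, 100 (period 12).

[50; (1, 2, 1, 3, 3, 4, 3, 3, 1, 2, 1, 100)]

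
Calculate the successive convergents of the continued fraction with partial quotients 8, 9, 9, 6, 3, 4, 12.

8/1, 73/9, 665/82, 4063/501, 12854/1585, 55479/6841, 678602/83677

Using the convergent recurrence p_i = a_i*p_{i-1} + p_{i-2}, q_i = a_i*q_{i-1} + q_{i-2} with p_{-2}=0, p_{-1}=1, q_{-2}=1, q_{-1}=0:
  i=0: a_0=8, p_0 = 8*1 + 0 = 8, q_0 = 8*0 + 1 = 1.
  i=1: a_1=9, p_1 = 9*8 + 1 = 73, q_1 = 9*1 + 0 = 9.
  i=2: a_2=9, p_2 = 9*73 + 8 = 665, q_2 = 9*9 + 1 = 82.
  i=3: a_3=6, p_3 = 6*665 + 73 = 4063, q_3 = 6*82 + 9 = 501.
  i=4: a_4=3, p_4 = 3*4063 + 665 = 12854, q_4 = 3*501 + 82 = 1585.
  i=5: a_5=4, p_5 = 4*12854 + 4063 = 55479, q_5 = 4*1585 + 501 = 6841.
  i=6: a_6=12, p_6 = 12*55479 + 12854 = 678602, q_6 = 12*6841 + 1585 = 83677.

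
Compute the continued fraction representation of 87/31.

Run the Euclidean algorithm on 87 and 31; the successive quotients are the partial quotients a_0, a_1, ... (each step inverts the fractional part left over by the previous one):
  87 = 2*31 + 25, so a_0 = 2.
  31 = 1*25 + 6, so a_1 = 1.
  25 = 4*6 + 1, so a_2 = 4.
  6 = 6*1 + 0, so a_3 = 6.
The remainder reaches 0 after 4 divisions, so the expansion has 4 partial quotients, read off in order.

[2; 1, 4, 6]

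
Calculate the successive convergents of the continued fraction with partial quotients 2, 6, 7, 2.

Using the convergent recurrence p_i = a_i*p_{i-1} + p_{i-2}, q_i = a_i*q_{i-1} + q_{i-2} with p_{-2}=0, p_{-1}=1, q_{-2}=1, q_{-1}=0:
  i=0: a_0=2, p_0 = 2*1 + 0 = 2, q_0 = 2*0 + 1 = 1.
  i=1: a_1=6, p_1 = 6*2 + 1 = 13, q_1 = 6*1 + 0 = 6.
  i=2: a_2=7, p_2 = 7*13 + 2 = 93, q_2 = 7*6 + 1 = 43.
  i=3: a_3=2, p_3 = 2*93 + 13 = 199, q_3 = 2*43 + 6 = 92.

2/1, 13/6, 93/43, 199/92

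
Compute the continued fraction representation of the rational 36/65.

Run the Euclidean algorithm on 36 and 65; the successive quotients are the partial quotients a_0, a_1, ... (each step inverts the fractional part left over by the previous one):
  36 = 0*65 + 36, so a_0 = 0.
  65 = 1*36 + 29, so a_1 = 1.
  36 = 1*29 + 7, so a_2 = 1.
  29 = 4*7 + 1, so a_3 = 4.
  7 = 7*1 + 0, so a_4 = 7.
The remainder reaches 0 after 5 divisions, so the expansion has 5 partial quotients, read off in order.

[0; 1, 1, 4, 7]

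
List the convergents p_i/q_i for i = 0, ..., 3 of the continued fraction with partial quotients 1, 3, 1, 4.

1/1, 4/3, 5/4, 24/19

Using the convergent recurrence p_i = a_i*p_{i-1} + p_{i-2}, q_i = a_i*q_{i-1} + q_{i-2} with p_{-2}=0, p_{-1}=1, q_{-2}=1, q_{-1}=0:
  i=0: a_0=1, p_0 = 1*1 + 0 = 1, q_0 = 1*0 + 1 = 1.
  i=1: a_1=3, p_1 = 3*1 + 1 = 4, q_1 = 3*1 + 0 = 3.
  i=2: a_2=1, p_2 = 1*4 + 1 = 5, q_2 = 1*3 + 1 = 4.
  i=3: a_3=4, p_3 = 4*5 + 4 = 24, q_3 = 4*4 + 3 = 19.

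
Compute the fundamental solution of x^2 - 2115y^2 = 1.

First expand sqrt(2115) as a continued fraction. With x_i = (sqrt(2115) + m_i)/d_i and (m_0, d_0) = (0, 1): a_0 = floor(sqrt(2115)) = 45, since 45^2 = 2025 <= 2115 < 2116 = 46^2.
Iterate m_{i+1} = d_i*a_i - m_i, d_{i+1} = (2115 - m_{i+1}^2)/d_i, a_{i+1} = floor((a_0 + m_{i+1})/d_{i+1}):
  m_1 = 1*45 - 0 = 45, d_1 = (2115 - 45^2)/1 = 90/1 = 90, a_1 = floor((45 + 45)/90) = 1.
  m_2 = 90*1 - 45 = 45, d_2 = (2115 - 45^2)/90 = 90/90 = 1, a_2 = floor((45 + 45)/1) = 90.
  m_3 = 1*90 - 45 = 45, d_3 = (2115 - 45^2)/1 = 90/1 = 90: (m_3, d_3) = (m_1, d_1) = (45, 90), so from here the quotients repeat a_1, a_2; the period length is 2.
So sqrt(2115) = [45; (1, 90)] with period length k = 2.
k is even, so the fundamental solution of x^2 - 2115y^2 = 1 is (p_{k-1}, q_{k-1}) = (p_1, q_1); compute convergents through index 1.
Convergents (p_i = a_i*p_{i-1} + p_{i-2}, q_i = a_i*q_{i-1} + q_{i-2} with p_{-2}=0, p_{-1}=1, q_{-2}=1, q_{-1}=0):
  i=0: a_0=45, p_0 = 45*1 + 0 = 45, q_0 = 45*0 + 1 = 1.
  i=1: a_1=1, p_1 = 1*45 + 1 = 46, q_1 = 1*1 + 0 = 1.
Check: 46^2 - 2115*1^2 = 2116 - 2115 = 1, so (x, y) = (46, 1) solves the equation, and by the theorem it is the least positive solution.

(x, y) = (46, 1)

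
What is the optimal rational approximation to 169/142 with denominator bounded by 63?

Expand x = 169/142 as a continued fraction with the Euclidean algorithm:
  169 = 1*142 + 27, so a_0 = 1.
  142 = 5*27 + 7, so a_1 = 5.
  27 = 3*7 + 6, so a_2 = 3.
  7 = 1*6 + 1, so a_3 = 1.
  6 = 6*1 + 0, so a_4 = 6.
so x = [1; 5, 3, 1, 6].
Convergents (p_i = a_i*p_{i-1} + p_{i-2}, q_i = a_i*q_{i-1} + q_{i-2} with p_{-2}=0, p_{-1}=1, q_{-2}=1, q_{-1}=0), until the denominator exceeds 63:
  i=0: a_0=1, p_0 = 1*1 + 0 = 1, q_0 = 1*0 + 1 = 1.
  i=1: a_1=5, p_1 = 5*1 + 1 = 6, q_1 = 5*1 + 0 = 5.
  i=2: a_2=3, p_2 = 3*6 + 1 = 19, q_2 = 3*5 + 1 = 16.
  i=3: a_3=1, p_3 = 1*19 + 6 = 25, q_3 = 1*16 + 5 = 21.
  i=4: a_4=6, p_4 = 6*25 + 19 = 169, q_4 = 6*21 + 16 = 142.
q_4 = 142 > 63, so the last convergent with denominator <= 63 is p_3/q_3 = 25/21.
The closest fraction with denominator <= 63 is either p_3/q_3 or the intermediate fraction (k*p_3 + p_2)/(k*q_3 + q_2) with the largest k >= 1 whose denominator stays <= 63; these approach x as k grows, and every other convergent or intermediate fraction in range is farther away.
Largest k: floor((63 - q_2)/q_3) = floor((63 - 16)/21) = 2.
That gives (2*25 + 19)/(2*21 + 16) = 69/58.
Compare the errors: |x - 25/21| = |169*21 - 25*142|/(142*21) = 1/2982, and |x - 69/58| = |169*58 - 69*142|/(142*58) = 4/8236.
Cross-multiplying, 1*8236 = 8236 < 11928 = 4*2982, so 1/2982 is smaller: the convergent 25/21 is closer to x than 69/58.

25/21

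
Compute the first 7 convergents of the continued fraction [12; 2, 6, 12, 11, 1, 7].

12/1, 25/2, 162/13, 1969/158, 21821/1751, 23790/1909, 188351/15114

Using the convergent recurrence p_i = a_i*p_{i-1} + p_{i-2}, q_i = a_i*q_{i-1} + q_{i-2} with p_{-2}=0, p_{-1}=1, q_{-2}=1, q_{-1}=0:
  i=0: a_0=12, p_0 = 12*1 + 0 = 12, q_0 = 12*0 + 1 = 1.
  i=1: a_1=2, p_1 = 2*12 + 1 = 25, q_1 = 2*1 + 0 = 2.
  i=2: a_2=6, p_2 = 6*25 + 12 = 162, q_2 = 6*2 + 1 = 13.
  i=3: a_3=12, p_3 = 12*162 + 25 = 1969, q_3 = 12*13 + 2 = 158.
  i=4: a_4=11, p_4 = 11*1969 + 162 = 21821, q_4 = 11*158 + 13 = 1751.
  i=5: a_5=1, p_5 = 1*21821 + 1969 = 23790, q_5 = 1*1751 + 158 = 1909.
  i=6: a_6=7, p_6 = 7*23790 + 21821 = 188351, q_6 = 7*1909 + 1751 = 15114.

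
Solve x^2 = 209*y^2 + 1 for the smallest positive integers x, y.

First expand sqrt(209) as a continued fraction. With x_i = (sqrt(209) + m_i)/d_i and (m_0, d_0) = (0, 1): a_0 = floor(sqrt(209)) = 14, since 14^2 = 196 <= 209 < 225 = 15^2.
Iterate m_{i+1} = d_i*a_i - m_i, d_{i+1} = (209 - m_{i+1}^2)/d_i, a_{i+1} = floor((a_0 + m_{i+1})/d_{i+1}):
  m_1 = 1*14 - 0 = 14, d_1 = (209 - 14^2)/1 = 13/1 = 13, a_1 = floor((14 + 14)/13) = 2.
  m_2 = 13*2 - 14 = 12, d_2 = (209 - 12^2)/13 = 65/13 = 5, a_2 = floor((14 + 12)/5) = 5.
  m_3 = 5*5 - 12 = 13, d_3 = (209 - 13^2)/5 = 40/5 = 8, a_3 = floor((14 + 13)/8) = 3.
  m_4 = 8*3 - 13 = 11, d_4 = (209 - 11^2)/8 = 88/8 = 11, a_4 = floor((14 + 11)/11) = 2.
  m_5 = 11*2 - 11 = 11, d_5 = (209 - 11^2)/11 = 88/11 = 8, a_5 = floor((14 + 11)/8) = 3.
  m_6 = 8*3 - 11 = 13, d_6 = (209 - 13^2)/8 = 40/8 = 5, a_6 = floor((14 + 13)/5) = 5.
  m_7 = 5*5 - 13 = 12, d_7 = (209 - 12^2)/5 = 65/5 = 13, a_7 = floor((14 + 12)/13) = 2.
  m_8 = 13*2 - 12 = 14, d_8 = (209 - 14^2)/13 = 13/13 = 1, a_8 = floor((14 + 14)/1) = 28.
  m_9 = 1*28 - 14 = 14, d_9 = (209 - 14^2)/1 = 13/1 = 13: (m_9, d_9) = (m_1, d_1) = (14, 13), so from here the quotients repeat a_1, ..., a_8; the period length is 8.
So sqrt(209) = [14; (2, 5, 3, 2, 3, 5, 2, 28)] with period length k = 8.
k is even, so the fundamental solution of x^2 - 209y^2 = 1 is (p_{k-1}, q_{k-1}) = (p_7, q_7); compute convergents through index 7.
Convergents (p_i = a_i*p_{i-1} + p_{i-2}, q_i = a_i*q_{i-1} + q_{i-2} with p_{-2}=0, p_{-1}=1, q_{-2}=1, q_{-1}=0):
  i=0: a_0=14, p_0 = 14*1 + 0 = 14, q_0 = 14*0 + 1 = 1.
  i=1: a_1=2, p_1 = 2*14 + 1 = 29, q_1 = 2*1 + 0 = 2.
  i=2: a_2=5, p_2 = 5*29 + 14 = 159, q_2 = 5*2 + 1 = 11.
  i=3: a_3=3, p_3 = 3*159 + 29 = 506, q_3 = 3*11 + 2 = 35.
  i=4: a_4=2, p_4 = 2*506 + 159 = 1171, q_4 = 2*35 + 11 = 81.
  i=5: a_5=3, p_5 = 3*1171 + 506 = 4019, q_5 = 3*81 + 35 = 278.
  i=6: a_6=5, p_6 = 5*4019 + 1171 = 21266, q_6 = 5*278 + 81 = 1471.
  i=7: a_7=2, p_7 = 2*21266 + 4019 = 46551, q_7 = 2*1471 + 278 = 3220.
Check: 46551^2 - 209*3220^2 = 2166995601 - 2166995600 = 1, so (x, y) = (46551, 3220) solves the equation, and by the theorem it is the least positive solution.

(x, y) = (46551, 3220)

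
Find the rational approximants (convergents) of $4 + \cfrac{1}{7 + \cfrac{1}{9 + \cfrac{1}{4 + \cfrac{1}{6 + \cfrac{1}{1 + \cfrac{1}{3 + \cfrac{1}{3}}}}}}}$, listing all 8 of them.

4/1, 29/7, 265/64, 1089/263, 6799/1642, 7888/1905, 30463/7357, 99277/23976

Using the convergent recurrence p_i = a_i*p_{i-1} + p_{i-2}, q_i = a_i*q_{i-1} + q_{i-2} with p_{-2}=0, p_{-1}=1, q_{-2}=1, q_{-1}=0:
  i=0: a_0=4, p_0 = 4*1 + 0 = 4, q_0 = 4*0 + 1 = 1.
  i=1: a_1=7, p_1 = 7*4 + 1 = 29, q_1 = 7*1 + 0 = 7.
  i=2: a_2=9, p_2 = 9*29 + 4 = 265, q_2 = 9*7 + 1 = 64.
  i=3: a_3=4, p_3 = 4*265 + 29 = 1089, q_3 = 4*64 + 7 = 263.
  i=4: a_4=6, p_4 = 6*1089 + 265 = 6799, q_4 = 6*263 + 64 = 1642.
  i=5: a_5=1, p_5 = 1*6799 + 1089 = 7888, q_5 = 1*1642 + 263 = 1905.
  i=6: a_6=3, p_6 = 3*7888 + 6799 = 30463, q_6 = 3*1905 + 1642 = 7357.
  i=7: a_7=3, p_7 = 3*30463 + 7888 = 99277, q_7 = 3*7357 + 1905 = 23976.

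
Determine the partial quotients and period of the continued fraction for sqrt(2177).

[46; (1, 1, 1, 12, 1, 1, 1, 92)]

Write x_i = (sqrt(2177) + m_i)/d_i with (m_0, d_0) = (0, 1). a_0 = floor(sqrt(2177)) = 46, since 46^2 = 2116 <= 2177 < 2209 = 47^2.
Iterate m_{i+1} = d_i*a_i - m_i, d_{i+1} = (2177 - m_{i+1}^2)/d_i, a_{i+1} = floor((a_0 + m_{i+1})/d_{i+1}):
  m_1 = 1*46 - 0 = 46, d_1 = (2177 - 46^2)/1 = 61/1 = 61, a_1 = floor((46 + 46)/61) = 1.
  m_2 = 61*1 - 46 = 15, d_2 = (2177 - 15^2)/61 = 1952/61 = 32, a_2 = floor((46 + 15)/32) = 1.
  m_3 = 32*1 - 15 = 17, d_3 = (2177 - 17^2)/32 = 1888/32 = 59, a_3 = floor((46 + 17)/59) = 1.
  m_4 = 59*1 - 17 = 42, d_4 = (2177 - 42^2)/59 = 413/59 = 7, a_4 = floor((46 + 42)/7) = 12.
  m_5 = 7*12 - 42 = 42, d_5 = (2177 - 42^2)/7 = 413/7 = 59, a_5 = floor((46 + 42)/59) = 1.
  m_6 = 59*1 - 42 = 17, d_6 = (2177 - 17^2)/59 = 1888/59 = 32, a_6 = floor((46 + 17)/32) = 1.
  m_7 = 32*1 - 17 = 15, d_7 = (2177 - 15^2)/32 = 1952/32 = 61, a_7 = floor((46 + 15)/61) = 1.
  m_8 = 61*1 - 15 = 46, d_8 = (2177 - 46^2)/61 = 61/61 = 1, a_8 = floor((46 + 46)/1) = 92.
  m_9 = 1*92 - 46 = 46, d_9 = (2177 - 46^2)/1 = 61/1 = 61: (m_9, d_9) = (m_1, d_1) = (46, 61), so from here the quotients repeat a_1, ..., a_8; the period length is 8.
Hence the expansion of sqrt(2177) is a_0 = 46 followed by the repeating block 1, 1, 1, 12, 1, 1, 1, 92 (period 8).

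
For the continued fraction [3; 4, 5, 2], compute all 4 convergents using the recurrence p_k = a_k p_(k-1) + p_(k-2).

Using the convergent recurrence p_i = a_i*p_{i-1} + p_{i-2}, q_i = a_i*q_{i-1} + q_{i-2} with p_{-2}=0, p_{-1}=1, q_{-2}=1, q_{-1}=0:
  i=0: a_0=3, p_0 = 3*1 + 0 = 3, q_0 = 3*0 + 1 = 1.
  i=1: a_1=4, p_1 = 4*3 + 1 = 13, q_1 = 4*1 + 0 = 4.
  i=2: a_2=5, p_2 = 5*13 + 3 = 68, q_2 = 5*4 + 1 = 21.
  i=3: a_3=2, p_3 = 2*68 + 13 = 149, q_3 = 2*21 + 4 = 46.

3/1, 13/4, 68/21, 149/46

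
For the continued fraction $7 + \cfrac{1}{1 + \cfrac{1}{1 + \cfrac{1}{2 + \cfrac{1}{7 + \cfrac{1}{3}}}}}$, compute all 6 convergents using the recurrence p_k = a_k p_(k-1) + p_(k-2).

7/1, 8/1, 15/2, 38/5, 281/37, 881/116

Using the convergent recurrence p_i = a_i*p_{i-1} + p_{i-2}, q_i = a_i*q_{i-1} + q_{i-2} with p_{-2}=0, p_{-1}=1, q_{-2}=1, q_{-1}=0:
  i=0: a_0=7, p_0 = 7*1 + 0 = 7, q_0 = 7*0 + 1 = 1.
  i=1: a_1=1, p_1 = 1*7 + 1 = 8, q_1 = 1*1 + 0 = 1.
  i=2: a_2=1, p_2 = 1*8 + 7 = 15, q_2 = 1*1 + 1 = 2.
  i=3: a_3=2, p_3 = 2*15 + 8 = 38, q_3 = 2*2 + 1 = 5.
  i=4: a_4=7, p_4 = 7*38 + 15 = 281, q_4 = 7*5 + 2 = 37.
  i=5: a_5=3, p_5 = 3*281 + 38 = 881, q_5 = 3*37 + 5 = 116.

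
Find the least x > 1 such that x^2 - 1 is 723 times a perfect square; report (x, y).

(x, y) = (242, 9)

First expand sqrt(723) as a continued fraction. With x_i = (sqrt(723) + m_i)/d_i and (m_0, d_0) = (0, 1): a_0 = floor(sqrt(723)) = 26, since 26^2 = 676 <= 723 < 729 = 27^2.
Iterate m_{i+1} = d_i*a_i - m_i, d_{i+1} = (723 - m_{i+1}^2)/d_i, a_{i+1} = floor((a_0 + m_{i+1})/d_{i+1}):
  m_1 = 1*26 - 0 = 26, d_1 = (723 - 26^2)/1 = 47/1 = 47, a_1 = floor((26 + 26)/47) = 1.
  m_2 = 47*1 - 26 = 21, d_2 = (723 - 21^2)/47 = 282/47 = 6, a_2 = floor((26 + 21)/6) = 7.
  m_3 = 6*7 - 21 = 21, d_3 = (723 - 21^2)/6 = 282/6 = 47, a_3 = floor((26 + 21)/47) = 1.
  m_4 = 47*1 - 21 = 26, d_4 = (723 - 26^2)/47 = 47/47 = 1, a_4 = floor((26 + 26)/1) = 52.
  m_5 = 1*52 - 26 = 26, d_5 = (723 - 26^2)/1 = 47/1 = 47: (m_5, d_5) = (m_1, d_1) = (26, 47), so from here the quotients repeat a_1, ..., a_4; the period length is 4.
So sqrt(723) = [26; (1, 7, 1, 52)] with period length k = 4.
k is even, so the fundamental solution of x^2 - 723y^2 = 1 is (p_{k-1}, q_{k-1}) = (p_3, q_3); compute convergents through index 3.
Convergents (p_i = a_i*p_{i-1} + p_{i-2}, q_i = a_i*q_{i-1} + q_{i-2} with p_{-2}=0, p_{-1}=1, q_{-2}=1, q_{-1}=0):
  i=0: a_0=26, p_0 = 26*1 + 0 = 26, q_0 = 26*0 + 1 = 1.
  i=1: a_1=1, p_1 = 1*26 + 1 = 27, q_1 = 1*1 + 0 = 1.
  i=2: a_2=7, p_2 = 7*27 + 26 = 215, q_2 = 7*1 + 1 = 8.
  i=3: a_3=1, p_3 = 1*215 + 27 = 242, q_3 = 1*8 + 1 = 9.
Check: 242^2 - 723*9^2 = 58564 - 58563 = 1, so (x, y) = (242, 9) solves the equation, and by the theorem it is the least positive solution.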